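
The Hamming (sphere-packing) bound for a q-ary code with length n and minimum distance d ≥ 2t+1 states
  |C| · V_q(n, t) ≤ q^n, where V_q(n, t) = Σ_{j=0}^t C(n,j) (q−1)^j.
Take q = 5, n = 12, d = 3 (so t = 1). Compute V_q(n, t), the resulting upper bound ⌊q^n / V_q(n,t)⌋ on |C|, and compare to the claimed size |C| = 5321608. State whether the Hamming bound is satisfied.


V_q(n, t) = 49, q^n = 244140625, Hamming bound = 4982461, |C| = 5321608 > bound (violated).

Step 1: Compute V_q(n, t) = Σ_{j=0}^1 C(n, j) (q−1)^j.
  j = 0: C(12,0)·(4)^0 = 1·1 = 1.
  j = 1: C(12,1)·(4)^1 = 12·4 = 48.
  V_q(n, t) = 1 + 48 = 49.
Step 2: q^n = 5^12 = 244140625.
Step 3: Hamming bound ⌊q^n / V_q(n,t)⌋ = ⌊244140625/49⌋ = 4982461.
Step 4: Compare |C| = 5321608 to 4982461: violated.
The claimed |C| lies above the Hamming bound, so no 5-ary code of length 12 with d ≥ 3 can have 5321608 codewords.


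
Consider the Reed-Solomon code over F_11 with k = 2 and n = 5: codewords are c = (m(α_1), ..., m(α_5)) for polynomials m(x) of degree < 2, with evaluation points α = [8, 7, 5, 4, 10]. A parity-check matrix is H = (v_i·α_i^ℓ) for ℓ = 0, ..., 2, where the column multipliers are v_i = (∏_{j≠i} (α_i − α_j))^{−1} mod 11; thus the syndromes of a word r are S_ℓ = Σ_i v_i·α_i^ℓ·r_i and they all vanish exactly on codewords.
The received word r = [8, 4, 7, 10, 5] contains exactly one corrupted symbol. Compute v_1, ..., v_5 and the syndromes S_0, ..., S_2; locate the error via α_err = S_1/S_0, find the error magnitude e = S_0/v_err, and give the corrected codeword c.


S = (3, 1, 4), error at position 4, error magnitude e = 7, c = [8, 4, 7, 3, 5].

Step 1: column multipliers v_i = (∏_{j≠i}(α_i − α_j))^{−1} mod 11.
  i = 1 (α = 8): (8−7)(8−5)(8−4)(8−10) = 1·3·4·(−2) = −24 ≡ 9, so v_1 = 9^{−1} = 5 (mod 11).
  i = 2 (α = 7): (7−8)(7−5)(7−4)(7−10) = (−1)·2·3·(−3) = 18 ≡ 7, so v_2 = 7^{−1} = 8 (mod 11).
  i = 3 (α = 5): (5−8)(5−7)(5−4)(5−10) = (−3)·(−2)·1·(−5) = −30 ≡ 3, so v_3 = 3^{−1} = 4 (mod 11).
  i = 4 (α = 4): (4−8)(4−7)(4−5)(4−10) = (−4)·(−3)·(−1)·(−6) = 72 ≡ 6, so v_4 = 6^{−1} = 2 (mod 11).
  i = 5 (α = 10): (10−8)(10−7)(10−5)(10−4) = 2·3·5·6 = 180 ≡ 4, so v_5 = 4^{−1} = 3 (mod 11).
  v = [5, 8, 4, 2, 3].
Step 2: syndromes of r = [8, 4, 7, 10, 5] (all sums mod 11).
  S_0 = Σ v_i r_i = 5·8 + 8·4 + 4·7 + 2·10 + 3·5 = 135 ≡ 3.
  S_1 = Σ v_i α_i r_i = 5·8·8 + 8·7·4 + 4·5·7 + 2·4·10 + 3·10·5 = 914 ≡ 1.
  α_i^2 mod 11 = [9, 5, 3, 5, 1].
  S_2 = Σ v_i α_i^2 r_i = 5·9·8 + 8·5·4 + 4·3·7 + 2·5·10 + 3·1·5 = 719 ≡ 4.
  S = (3, 1, 4) ≠ 0, so r is not a codeword (an error is present).
Step 3: locate the error. For a single error e at position i, S_ℓ = v_i·e·α_i^ℓ, so α_err = S_1/S_0.
  S_0^{−1} = 3^{−1} = 4 (mod 11), so α_err = 1·4 = 4 ≡ 4 = α_4. Error position i = 4.
  Consistency check: S_2/S_1 = 4·1 = 4 ≡ 4 = α_err ✓ (single-error assumption holds).
Step 4: error magnitude e = S_0/v_4 = S_0·∏_{j≠4}(α_4 − α_j) = 3·6 = 18 ≡ 7 (mod 11).
Step 5: correct position 4: c_4 = r_4 − e = 10 − 7 ≡ 3 (mod 11). Hence c = [8, 4, 7, 3, 5].
  Check: interpolating c through the α_i gives m(x) = 9 + 4·x (degree < 2) with m(α_i) = c_i for every i, so c is indeed a codeword.


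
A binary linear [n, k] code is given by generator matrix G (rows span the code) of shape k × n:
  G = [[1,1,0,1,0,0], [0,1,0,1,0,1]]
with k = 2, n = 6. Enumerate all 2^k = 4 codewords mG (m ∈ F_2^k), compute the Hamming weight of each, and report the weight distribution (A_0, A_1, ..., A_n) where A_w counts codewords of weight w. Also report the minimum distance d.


Weight distribution: A_0 = 1, A_2 = 1, A_3 = 2. Minimum distance d = 2.

Enumerate all 2^2 = 4 messages m ∈ F_2^2.
For each, compute codeword c = mG in F_2^6, then tally its weight.
  m = 00 → c = 000000, weight = 0.
  m = 10 → c = 110100, weight = 3.
  m = 01 → c = 010101, weight = 3.
  m = 11 → c = 100001, weight = 2.
Tally weights:
  weight 0: 1 codewords.
  weight 2: 1 codewords.
  weight 3: 2 codewords.
Minimum distance d = smallest w > 0 with A_w > 0 = 2.
Sanity: Σ A_w = 4 = 2^2 = 4 ✓.


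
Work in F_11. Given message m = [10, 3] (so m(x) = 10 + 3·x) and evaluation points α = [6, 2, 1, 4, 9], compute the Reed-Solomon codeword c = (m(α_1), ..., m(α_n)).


c = [6, 5, 2, 0, 4]

Message polynomial: m(x) = 10 + 3·x (mod 11).
For each evaluation point α_i, compute m(α_i) mod 11:
  α_1 = 6: Horner steps 3 → 6, so m(6) = 6.
  α_2 = 2: Horner steps 3 → 5, so m(2) = 5.
  α_3 = 1: Horner steps 3 → 2, so m(1) = 2.
  α_4 = 4: Horner steps 3 → 0, so m(4) = 0.
  α_5 = 9: Horner steps 3 → 4, so m(9) = 4.
Codeword c = [6, 5, 2, 0, 4] ∈ F_11^5.


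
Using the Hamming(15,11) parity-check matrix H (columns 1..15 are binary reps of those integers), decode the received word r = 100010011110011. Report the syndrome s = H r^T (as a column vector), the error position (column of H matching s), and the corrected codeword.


s = (0, 1, 0, 1)^T, error position = 5, corrected codeword c = 100000011110011

Compute s = H r^T mod 2 one row at a time:
  s_1 = 1 + 1 + 1 + 1 + 0 + 0 + 1 + 1 = 6 ≡ 0 (mod 2).
  s_2 = 0 + 1 + 0 + 0 + 0 + 0 + 1 + 1 = 3 ≡ 1 (mod 2).
  s_3 = 0 + 0 + 0 + 0 + 1 + 1 + 1 + 1 = 4 ≡ 0 (mod 2).
  s_4 = 1 + 0 + 1 + 0 + 1 + 1 + 0 + 1 = 5 ≡ 1 (mod 2).
s = (0, 1, 0, 1)^T — this equals column 5 of H (binary 0101), so error is at position 5.
Correct: flip bit 5 of r = 100010011110011 to get c = 100000011110011.


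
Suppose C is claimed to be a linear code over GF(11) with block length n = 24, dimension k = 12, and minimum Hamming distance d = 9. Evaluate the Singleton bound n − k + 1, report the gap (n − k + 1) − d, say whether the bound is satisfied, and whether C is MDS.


Singleton RHS = n − k + 1 = 13, slack = 4, bound satisfied, not MDS.

Singleton bound: d ≤ n − k + 1.
Here n = 24, k = 12, so n − k + 1 = 13.
Given d = 9, check d ≤ 13: YES.
Slack = (n − k + 1) − d = 4.
The code is NOT MDS (slack = 4 > 0).
Description: the claimed parameters are [24, 12, 9]_11; such a code would be non-MDS.


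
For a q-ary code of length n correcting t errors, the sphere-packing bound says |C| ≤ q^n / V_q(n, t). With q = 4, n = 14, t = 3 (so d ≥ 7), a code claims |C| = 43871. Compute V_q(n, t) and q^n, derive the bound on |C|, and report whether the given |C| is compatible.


V_q(n, t) = 10690, q^n = 268435456, Hamming bound = 25110, |C| = 43871 > bound (violated).

Step 1: Compute V_q(n, t) = Σ_{j=0}^3 C(n, j) (q−1)^j.
  j = 0: C(14,0)·(3)^0 = 1·1 = 1.
  j = 1: C(14,1)·(3)^1 = 14·3 = 42.
  j = 2: C(14,2)·(3)^2 = 91·9 = 819.
  j = 3: C(14,3)·(3)^3 = 364·27 = 9828.
  V_q(n, t) = 1 + 42 + 819 + 9828 = 10690.
Step 2: q^n = 4^14 = 268435456.
Step 3: Hamming bound ⌊q^n / V_q(n,t)⌋ = ⌊268435456/10690⌋ = 25110.
Step 4: Compare |C| = 43871 to 25110: violated.
The claimed |C| lies above the Hamming bound, so no 4-ary code of length 14 with d ≥ 7 can have 43871 codewords.


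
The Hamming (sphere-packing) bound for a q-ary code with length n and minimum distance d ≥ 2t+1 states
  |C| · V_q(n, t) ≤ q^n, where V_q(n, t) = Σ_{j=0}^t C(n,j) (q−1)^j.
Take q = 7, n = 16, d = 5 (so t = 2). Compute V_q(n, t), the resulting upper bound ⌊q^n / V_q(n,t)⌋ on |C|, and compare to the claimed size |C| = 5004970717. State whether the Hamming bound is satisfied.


V_q(n, t) = 4417, q^n = 33232930569601, Hamming bound = 7523869270, |C| = 5004970717 ≤ bound (satisfied).

Step 1: Compute V_q(n, t) = Σ_{j=0}^2 C(n, j) (q−1)^j.
  j = 0: C(16,0)·(6)^0 = 1·1 = 1.
  j = 1: C(16,1)·(6)^1 = 16·6 = 96.
  j = 2: C(16,2)·(6)^2 = 120·36 = 4320.
  V_q(n, t) = 1 + 96 + 4320 = 4417.
Step 2: q^n = 7^16 = 33232930569601.
Step 3: Hamming bound ⌊q^n / V_q(n,t)⌋ = ⌊33232930569601/4417⌋ = 7523869270.
Step 4: Compare |C| = 5004970717 to 7523869270: satisfied.
The claimed |C| lies below the Hamming bound.


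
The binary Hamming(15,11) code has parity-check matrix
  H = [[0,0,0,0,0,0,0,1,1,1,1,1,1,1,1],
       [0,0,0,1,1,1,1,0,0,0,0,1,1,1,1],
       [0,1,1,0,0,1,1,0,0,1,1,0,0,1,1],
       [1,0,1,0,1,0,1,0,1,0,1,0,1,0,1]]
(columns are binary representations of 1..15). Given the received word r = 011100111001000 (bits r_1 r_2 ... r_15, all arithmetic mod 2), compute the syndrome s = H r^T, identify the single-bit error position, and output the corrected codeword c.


s = (1, 1, 1, 1)^T, error position = 15, corrected codeword c = 011100111001001

Compute s = H r^T mod 2 one row at a time:
  s_1 = 1 + 1 + 0 + 0 + 1 + 0 + 0 + 0 = 3 ≡ 1 (mod 2).
  s_2 = 1 + 0 + 0 + 1 + 1 + 0 + 0 + 0 = 3 ≡ 1 (mod 2).
  s_3 = 1 + 1 + 0 + 1 + 0 + 0 + 0 + 0 = 3 ≡ 1 (mod 2).
  s_4 = 0 + 1 + 0 + 1 + 1 + 0 + 0 + 0 = 3 ≡ 1 (mod 2).
s = (1, 1, 1, 1)^T — this equals column 15 of H (binary 1111), so error is at position 15.
Correct: flip bit 15 of r = 011100111001000 to get c = 011100111001001.


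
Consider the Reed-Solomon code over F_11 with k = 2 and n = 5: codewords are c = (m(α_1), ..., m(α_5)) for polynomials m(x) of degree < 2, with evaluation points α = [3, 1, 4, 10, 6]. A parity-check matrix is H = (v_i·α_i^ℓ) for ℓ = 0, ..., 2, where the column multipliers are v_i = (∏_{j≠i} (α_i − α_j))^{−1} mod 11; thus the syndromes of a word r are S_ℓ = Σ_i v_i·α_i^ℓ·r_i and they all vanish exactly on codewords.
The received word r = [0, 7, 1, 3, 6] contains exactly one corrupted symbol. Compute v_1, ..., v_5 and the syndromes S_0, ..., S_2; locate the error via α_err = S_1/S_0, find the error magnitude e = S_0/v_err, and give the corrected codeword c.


S = (7, 6, 2), error at position 3, error magnitude e = 10, c = [0, 7, 2, 3, 6].

Step 1: column multipliers v_i = (∏_{j≠i}(α_i − α_j))^{−1} mod 11.
  i = 1 (α = 3): (3−1)(3−4)(3−10)(3−6) = 2·(−1)·(−7)·(−3) = −42 ≡ 2, so v_1 = 2^{−1} = 6 (mod 11).
  i = 2 (α = 1): (1−3)(1−4)(1−10)(1−6) = (−2)·(−3)·(−9)·(−5) = 270 ≡ 6, so v_2 = 6^{−1} = 2 (mod 11).
  i = 3 (α = 4): (4−3)(4−1)(4−10)(4−6) = 1·3·(−6)·(−2) = 36 ≡ 3, so v_3 = 3^{−1} = 4 (mod 11).
  i = 4 (α = 10): (10−3)(10−1)(10−4)(10−6) = 7·9·6·4 = 1512 ≡ 5, so v_4 = 5^{−1} = 9 (mod 11).
  i = 5 (α = 6): (6−3)(6−1)(6−4)(6−10) = 3·5·2·(−4) = −120 ≡ 1, so v_5 = 1^{−1} = 1 (mod 11).
  v = [6, 2, 4, 9, 1].
Step 2: syndromes of r = [0, 7, 1, 3, 6] (all sums mod 11).
  S_0 = Σ v_i r_i = 6·0 + 2·7 + 4·1 + 9·3 + 1·6 = 51 ≡ 7.
  S_1 = Σ v_i α_i r_i = 6·3·0 + 2·1·7 + 4·4·1 + 9·10·3 + 1·6·6 = 336 ≡ 6.
  α_i^2 mod 11 = [9, 1, 5, 1, 3].
  S_2 = Σ v_i α_i^2 r_i = 6·9·0 + 2·1·7 + 4·5·1 + 9·1·3 + 1·3·6 = 79 ≡ 2.
  S = (7, 6, 2) ≠ 0, so r is not a codeword (an error is present).
Step 3: locate the error. For a single error e at position i, S_ℓ = v_i·e·α_i^ℓ, so α_err = S_1/S_0.
  S_0^{−1} = 7^{−1} = 8 (mod 11), so α_err = 6·8 = 48 ≡ 4 = α_3. Error position i = 3.
  Consistency check: S_2/S_1 = 2·2 = 4 ≡ 4 = α_err ✓ (single-error assumption holds).
Step 4: error magnitude e = S_0/v_3 = S_0·∏_{j≠3}(α_3 − α_j) = 7·3 = 21 ≡ 10 (mod 11).
Step 5: correct position 3: c_3 = r_3 − e = 1 − 10 ≡ 2 (mod 11). Hence c = [0, 7, 2, 3, 6].
  Check: interpolating c through the α_i gives m(x) = 5 + 2·x (degree < 2) with m(α_i) = c_i for every i, so c is indeed a codeword.


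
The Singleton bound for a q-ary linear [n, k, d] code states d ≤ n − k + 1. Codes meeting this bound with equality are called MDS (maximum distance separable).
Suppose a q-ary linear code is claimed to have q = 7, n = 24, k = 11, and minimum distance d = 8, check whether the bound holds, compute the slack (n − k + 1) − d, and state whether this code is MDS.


Singleton RHS = n − k + 1 = 14, slack = 6, bound satisfied, not MDS.

Singleton bound: d ≤ n − k + 1.
Here n = 24, k = 11, so n − k + 1 = 14.
Given d = 8, check d ≤ 14: YES.
Slack = (n − k + 1) − d = 6.
The code is NOT MDS (slack = 6 > 0).
Description: the claimed parameters are [24, 11, 8]_7; such a code would be non-MDS.


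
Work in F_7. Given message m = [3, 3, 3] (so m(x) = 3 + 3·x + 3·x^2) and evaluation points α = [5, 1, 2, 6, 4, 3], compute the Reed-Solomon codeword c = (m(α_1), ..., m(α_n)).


c = [2, 2, 0, 3, 0, 4]

Message polynomial: m(x) = 3 + 3·x + 3·x^2 (mod 7).
For each evaluation point α_i, compute m(α_i) mod 7:
  α_1 = 5: Horner steps 3 → 4 → 2, so m(5) = 2.
  α_2 = 1: Horner steps 3 → 6 → 2, so m(1) = 2.
  α_3 = 2: Horner steps 3 → 2 → 0, so m(2) = 0.
  α_4 = 6: Horner steps 3 → 0 → 3, so m(6) = 3.
  α_5 = 4: Horner steps 3 → 1 → 0, so m(4) = 0.
  α_6 = 3: Horner steps 3 → 5 → 4, so m(3) = 4.
Codeword c = [2, 2, 0, 3, 0, 4] ∈ F_7^6.


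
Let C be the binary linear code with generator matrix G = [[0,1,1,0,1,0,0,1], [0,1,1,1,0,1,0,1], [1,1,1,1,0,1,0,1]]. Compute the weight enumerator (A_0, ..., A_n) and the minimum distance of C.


Weight distribution: A_0 = 1, A_1 = 1, A_3 = 1, A_4 = 2, A_5 = 2, A_6 = 1. Minimum distance d = 1.

Enumerate all 2^3 = 8 messages m ∈ F_2^3.
For each, compute codeword c = mG in F_2^8, then tally its weight.
  m = 000 → c = 00000000, weight = 0.
  m = 100 → c = 01101001, weight = 4.
  m = 010 → c = 01110101, weight = 5.
  m = 110 → c = 00011100, weight = 3.
  m = 001 → c = 11110101, weight = 6.
  m = 101 → c = 10011100, weight = 4.
  m = 011 → c = 10000000, weight = 1.
  m = 111 → c = 11101001, weight = 5.
Tally weights:
  weight 0: 1 codewords.
  weight 1: 1 codewords.
  weight 3: 1 codewords.
  weight 4: 2 codewords.
  weight 5: 2 codewords.
  weight 6: 1 codewords.
Minimum distance d = smallest w > 0 with A_w > 0 = 1.
Sanity: Σ A_w = 8 = 2^3 = 8 ✓.


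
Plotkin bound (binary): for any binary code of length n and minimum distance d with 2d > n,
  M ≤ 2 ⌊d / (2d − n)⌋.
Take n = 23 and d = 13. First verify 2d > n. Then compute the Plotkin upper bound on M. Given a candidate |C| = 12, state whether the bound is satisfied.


Plotkin bound M ≤ 8; given |C| = 12 > bound (violated).

Check applicability: 2d = 26, n = 23.
2d − n = 3 > 0, so Plotkin applies.
Compute d/(2d−n) = 13/3 ≈ 4.3333.
⌊d/(2d−n)⌋ = 4.
Plotkin bound: M ≤ 2·4 = 8.
Given |C| = 12, check: VIOLATED.
This |C| is above the Plotkin bound, so no binary code with n = 23, d = 13 and 12 codewords exists.


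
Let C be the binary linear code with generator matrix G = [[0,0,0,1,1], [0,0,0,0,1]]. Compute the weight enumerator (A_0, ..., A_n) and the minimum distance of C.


Weight distribution: A_0 = 1, A_1 = 2, A_2 = 1. Minimum distance d = 1.

Enumerate all 2^2 = 4 messages m ∈ F_2^2.
For each, compute codeword c = mG in F_2^5, then tally its weight.
  m = 00 → c = 00000, weight = 0.
  m = 10 → c = 00011, weight = 2.
  m = 01 → c = 00001, weight = 1.
  m = 11 → c = 00010, weight = 1.
Tally weights:
  weight 0: 1 codewords.
  weight 1: 2 codewords.
  weight 2: 1 codewords.
Minimum distance d = smallest w > 0 with A_w > 0 = 1.
Sanity: Σ A_w = 4 = 2^2 = 4 ✓.


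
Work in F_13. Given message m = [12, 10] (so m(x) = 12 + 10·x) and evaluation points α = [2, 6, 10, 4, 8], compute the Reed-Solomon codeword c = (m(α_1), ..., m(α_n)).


c = [6, 7, 8, 0, 1]

Message polynomial: m(x) = 12 + 10·x (mod 13).
For each evaluation point α_i, compute m(α_i) mod 13:
  α_1 = 2: Horner steps 10 → 6, so m(2) = 6.
  α_2 = 6: Horner steps 10 → 7, so m(6) = 7.
  α_3 = 10: Horner steps 10 → 8, so m(10) = 8.
  α_4 = 4: Horner steps 10 → 0, so m(4) = 0.
  α_5 = 8: Horner steps 10 → 1, so m(8) = 1.
Codeword c = [6, 7, 8, 0, 1] ∈ F_13^5.


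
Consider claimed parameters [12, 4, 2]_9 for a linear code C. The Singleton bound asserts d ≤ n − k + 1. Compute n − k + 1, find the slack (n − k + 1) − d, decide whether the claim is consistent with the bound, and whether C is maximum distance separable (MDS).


Singleton RHS = n − k + 1 = 9, slack = 7, bound satisfied, not MDS.

Singleton bound: d ≤ n − k + 1.
Here n = 12, k = 4, so n − k + 1 = 9.
Given d = 2, check d ≤ 9: YES.
Slack = (n − k + 1) − d = 7.
The code is NOT MDS (slack = 7 > 0).
Description: the claimed parameters are [12, 4, 2]_9; such a code would be non-MDS.


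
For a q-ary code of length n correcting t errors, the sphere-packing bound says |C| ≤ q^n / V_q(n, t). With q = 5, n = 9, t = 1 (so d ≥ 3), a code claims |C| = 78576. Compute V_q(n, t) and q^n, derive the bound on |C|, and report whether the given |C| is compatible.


V_q(n, t) = 37, q^n = 1953125, Hamming bound = 52787, |C| = 78576 > bound (violated).

Step 1: Compute V_q(n, t) = Σ_{j=0}^1 C(n, j) (q−1)^j.
  j = 0: C(9,0)·(4)^0 = 1·1 = 1.
  j = 1: C(9,1)·(4)^1 = 9·4 = 36.
  V_q(n, t) = 1 + 36 = 37.
Step 2: q^n = 5^9 = 1953125.
Step 3: Hamming bound ⌊q^n / V_q(n,t)⌋ = ⌊1953125/37⌋ = 52787.
Step 4: Compare |C| = 78576 to 52787: violated.
The claimed |C| lies above the Hamming bound, so no 5-ary code of length 9 with d ≥ 3 can have 78576 codewords.


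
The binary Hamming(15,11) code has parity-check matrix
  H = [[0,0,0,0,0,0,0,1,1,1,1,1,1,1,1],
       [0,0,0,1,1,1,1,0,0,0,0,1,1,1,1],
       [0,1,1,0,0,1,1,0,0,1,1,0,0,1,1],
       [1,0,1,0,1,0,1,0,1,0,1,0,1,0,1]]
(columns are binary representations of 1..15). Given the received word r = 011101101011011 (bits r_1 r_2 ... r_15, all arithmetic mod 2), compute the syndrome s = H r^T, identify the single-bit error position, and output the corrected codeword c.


s = (1, 0, 1, 1)^T, error position = 11, corrected codeword c = 011101101001011

Compute s = H r^T mod 2 one row at a time:
  s_1 = 0 + 1 + 0 + 1 + 1 + 0 + 1 + 1 = 5 ≡ 1 (mod 2).
  s_2 = 1 + 0 + 1 + 1 + 1 + 0 + 1 + 1 = 6 ≡ 0 (mod 2).
  s_3 = 1 + 1 + 1 + 1 + 0 + 1 + 1 + 1 = 7 ≡ 1 (mod 2).
  s_4 = 0 + 1 + 0 + 1 + 1 + 1 + 0 + 1 = 5 ≡ 1 (mod 2).
s = (1, 0, 1, 1)^T — this equals column 11 of H (binary 1011), so error is at position 11.
Correct: flip bit 11 of r = 011101101011011 to get c = 011101101001011.


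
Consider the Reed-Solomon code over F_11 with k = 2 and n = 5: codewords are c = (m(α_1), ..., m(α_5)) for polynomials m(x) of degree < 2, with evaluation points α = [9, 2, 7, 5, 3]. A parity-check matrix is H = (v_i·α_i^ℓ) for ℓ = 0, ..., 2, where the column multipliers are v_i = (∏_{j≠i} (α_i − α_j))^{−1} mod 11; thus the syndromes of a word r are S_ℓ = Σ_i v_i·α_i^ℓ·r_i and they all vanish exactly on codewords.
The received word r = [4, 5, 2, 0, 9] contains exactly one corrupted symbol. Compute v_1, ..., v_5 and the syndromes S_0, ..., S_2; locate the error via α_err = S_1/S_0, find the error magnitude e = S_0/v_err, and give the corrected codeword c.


S = (5, 10, 9), error at position 2, error magnitude e = 8, c = [4, 8, 2, 0, 9].

Step 1: column multipliers v_i = (∏_{j≠i}(α_i − α_j))^{−1} mod 11.
  i = 1 (α = 9): (9−2)(9−7)(9−5)(9−3) = 7·2·4·6 = 336 ≡ 6, so v_1 = 6^{−1} = 2 (mod 11).
  i = 2 (α = 2): (2−9)(2−7)(2−5)(2−3) = (−7)·(−5)·(−3)·(−1) = 105 ≡ 6, so v_2 = 6^{−1} = 2 (mod 11).
  i = 3 (α = 7): (7−9)(7−2)(7−5)(7−3) = (−2)·5·2·4 = −80 ≡ 8, so v_3 = 8^{−1} = 7 (mod 11).
  i = 4 (α = 5): (5−9)(5−2)(5−7)(5−3) = (−4)·3·(−2)·2 = 48 ≡ 4, so v_4 = 4^{−1} = 3 (mod 11).
  i = 5 (α = 3): (3−9)(3−2)(3−7)(3−5) = (−6)·1·(−4)·(−2) = −48 ≡ 7, so v_5 = 7^{−1} = 8 (mod 11).
  v = [2, 2, 7, 3, 8].
Step 2: syndromes of r = [4, 5, 2, 0, 9] (all sums mod 11).
  S_0 = Σ v_i r_i = 2·4 + 2·5 + 7·2 + 3·0 + 8·9 = 104 ≡ 5.
  S_1 = Σ v_i α_i r_i = 2·9·4 + 2·2·5 + 7·7·2 + 3·5·0 + 8·3·9 = 406 ≡ 10.
  α_i^2 mod 11 = [4, 4, 5, 3, 9].
  S_2 = Σ v_i α_i^2 r_i = 2·4·4 + 2·4·5 + 7·5·2 + 3·3·0 + 8·9·9 = 790 ≡ 9.
  S = (5, 10, 9) ≠ 0, so r is not a codeword (an error is present).
Step 3: locate the error. For a single error e at position i, S_ℓ = v_i·e·α_i^ℓ, so α_err = S_1/S_0.
  S_0^{−1} = 5^{−1} = 9 (mod 11), so α_err = 10·9 = 90 ≡ 2 = α_2. Error position i = 2.
  Consistency check: S_2/S_1 = 9·10 = 90 ≡ 2 = α_err ✓ (single-error assumption holds).
Step 4: error magnitude e = S_0/v_2 = S_0·∏_{j≠2}(α_2 − α_j) = 5·6 = 30 ≡ 8 (mod 11).
Step 5: correct position 2: c_2 = r_2 − e = 5 − 8 ≡ 8 (mod 11). Hence c = [4, 8, 2, 0, 9].
  Check: interpolating c through the α_i gives m(x) = 6 + 1·x (degree < 2) with m(α_i) = c_i for every i, so c is indeed a codeword.


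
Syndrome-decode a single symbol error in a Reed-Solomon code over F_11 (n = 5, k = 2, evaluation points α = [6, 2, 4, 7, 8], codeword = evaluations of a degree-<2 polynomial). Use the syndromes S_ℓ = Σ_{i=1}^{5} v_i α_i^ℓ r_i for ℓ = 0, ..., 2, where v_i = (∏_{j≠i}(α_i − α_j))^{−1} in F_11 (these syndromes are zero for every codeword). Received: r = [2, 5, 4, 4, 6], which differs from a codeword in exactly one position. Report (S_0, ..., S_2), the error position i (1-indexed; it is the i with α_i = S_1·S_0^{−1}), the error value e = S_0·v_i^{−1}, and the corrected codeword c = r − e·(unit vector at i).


S = (4, 5, 9), error at position 3, error magnitude e = 6, c = [2, 5, 9, 4, 6].

Step 1: column multipliers v_i = (∏_{j≠i}(α_i − α_j))^{−1} mod 11.
  i = 1 (α = 6): (6−2)(6−4)(6−7)(6−8) = 4·2·(−1)·(−2) = 16 ≡ 5, so v_1 = 5^{−1} = 9 (mod 11).
  i = 2 (α = 2): (2−6)(2−4)(2−7)(2−8) = (−4)·(−2)·(−5)·(−6) = 240 ≡ 9, so v_2 = 9^{−1} = 5 (mod 11).
  i = 3 (α = 4): (4−6)(4−2)(4−7)(4−8) = (−2)·2·(−3)·(−4) = −48 ≡ 7, so v_3 = 7^{−1} = 8 (mod 11).
  i = 4 (α = 7): (7−6)(7−2)(7−4)(7−8) = 1·5·3·(−1) = −15 ≡ 7, so v_4 = 7^{−1} = 8 (mod 11).
  i = 5 (α = 8): (8−6)(8−2)(8−4)(8−7) = 2·6·4·1 = 48 ≡ 4, so v_5 = 4^{−1} = 3 (mod 11).
  v = [9, 5, 8, 8, 3].
Step 2: syndromes of r = [2, 5, 4, 4, 6] (all sums mod 11).
  S_0 = Σ v_i r_i = 9·2 + 5·5 + 8·4 + 8·4 + 3·6 = 125 ≡ 4.
  S_1 = Σ v_i α_i r_i = 9·6·2 + 5·2·5 + 8·4·4 + 8·7·4 + 3·8·6 = 654 ≡ 5.
  α_i^2 mod 11 = [3, 4, 5, 5, 9].
  S_2 = Σ v_i α_i^2 r_i = 9·3·2 + 5·4·5 + 8·5·4 + 8·5·4 + 3·9·6 = 636 ≡ 9.
  S = (4, 5, 9) ≠ 0, so r is not a codeword (an error is present).
Step 3: locate the error. For a single error e at position i, S_ℓ = v_i·e·α_i^ℓ, so α_err = S_1/S_0.
  S_0^{−1} = 4^{−1} = 3 (mod 11), so α_err = 5·3 = 15 ≡ 4 = α_3. Error position i = 3.
  Consistency check: S_2/S_1 = 9·9 = 81 ≡ 4 = α_err ✓ (single-error assumption holds).
Step 4: error magnitude e = S_0/v_3 = S_0·∏_{j≠3}(α_3 − α_j) = 4·7 = 28 ≡ 6 (mod 11).
Step 5: correct position 3: c_3 = r_3 − e = 4 − 6 ≡ 9 (mod 11). Hence c = [2, 5, 9, 4, 6].
  Check: interpolating c through the α_i gives m(x) = 1 + 2·x (degree < 2) with m(α_i) = c_i for every i, so c is indeed a codeword.


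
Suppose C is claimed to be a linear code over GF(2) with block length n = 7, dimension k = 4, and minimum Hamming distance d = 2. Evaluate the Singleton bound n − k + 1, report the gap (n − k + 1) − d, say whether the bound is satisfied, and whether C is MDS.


Singleton RHS = n − k + 1 = 4, slack = 2, bound satisfied, not MDS.

Singleton bound: d ≤ n − k + 1.
Here n = 7, k = 4, so n − k + 1 = 4.
Given d = 2, check d ≤ 4: YES.
Slack = (n − k + 1) − d = 2.
The code is NOT MDS (slack = 2 > 0).
Description: the claimed parameters are [7, 4, 2]_2; such a code would be non-MDS.


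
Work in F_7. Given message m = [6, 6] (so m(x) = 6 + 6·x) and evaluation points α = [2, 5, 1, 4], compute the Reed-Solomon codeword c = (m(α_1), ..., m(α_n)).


c = [4, 1, 5, 2]

Message polynomial: m(x) = 6 + 6·x (mod 7).
For each evaluation point α_i, compute m(α_i) mod 7:
  α_1 = 2: Horner steps 6 → 4, so m(2) = 4.
  α_2 = 5: Horner steps 6 → 1, so m(5) = 1.
  α_3 = 1: Horner steps 6 → 5, so m(1) = 5.
  α_4 = 4: Horner steps 6 → 2, so m(4) = 2.
Codeword c = [4, 1, 5, 2] ∈ F_7^4.


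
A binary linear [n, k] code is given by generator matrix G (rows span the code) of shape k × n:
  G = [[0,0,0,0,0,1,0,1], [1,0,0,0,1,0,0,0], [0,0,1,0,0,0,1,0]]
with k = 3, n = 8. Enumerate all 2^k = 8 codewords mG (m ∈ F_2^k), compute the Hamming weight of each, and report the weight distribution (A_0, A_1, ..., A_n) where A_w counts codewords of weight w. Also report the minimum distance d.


Weight distribution: A_0 = 1, A_2 = 3, A_4 = 3, A_6 = 1. Minimum distance d = 2.

Enumerate all 2^3 = 8 messages m ∈ F_2^3.
For each, compute codeword c = mG in F_2^8, then tally its weight.
  m = 000 → c = 00000000, weight = 0.
  m = 100 → c = 00000101, weight = 2.
  m = 010 → c = 10001000, weight = 2.
  m = 110 → c = 10001101, weight = 4.
  m = 001 → c = 00100010, weight = 2.
  m = 101 → c = 00100111, weight = 4.
  m = 011 → c = 10101010, weight = 4.
  m = 111 → c = 10101111, weight = 6.
Tally weights:
  weight 0: 1 codewords.
  weight 2: 3 codewords.
  weight 4: 3 codewords.
  weight 6: 1 codewords.
Minimum distance d = smallest w > 0 with A_w > 0 = 2.
Sanity: Σ A_w = 8 = 2^3 = 8 ✓.


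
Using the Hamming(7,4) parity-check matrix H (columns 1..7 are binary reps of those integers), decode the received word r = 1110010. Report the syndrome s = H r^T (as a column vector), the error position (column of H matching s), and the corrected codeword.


s = (1, 1, 0)^T, error position = 6, corrected codeword c = 1110000

Compute s = H r^T mod 2 one row at a time:
  s_1 = 0 + 0 + 1 + 0 = 1 ≡ 1 (mod 2).
  s_2 = 1 + 1 + 1 + 0 = 3 ≡ 1 (mod 2).
  s_3 = 1 + 1 + 0 + 0 = 2 ≡ 0 (mod 2).
s = (1, 1, 0)^T — this equals column 6 of H (binary 110), so error is at position 6.
Correct: flip bit 6 of r = 1110010 to get c = 1110000.


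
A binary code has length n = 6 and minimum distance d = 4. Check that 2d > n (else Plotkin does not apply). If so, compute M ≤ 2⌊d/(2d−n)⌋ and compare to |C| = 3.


Plotkin bound M ≤ 4; given |C| = 3 ≤ bound (satisfied).

Check applicability: 2d = 8, n = 6.
2d − n = 2 > 0, so Plotkin applies.
Compute d/(2d−n) = 4/2 ≈ 2.0000.
⌊d/(2d−n)⌋ = 2.
Plotkin bound: M ≤ 2·2 = 4.
Given |C| = 3, check: satisfied.
This |C| is below the Plotkin bound.


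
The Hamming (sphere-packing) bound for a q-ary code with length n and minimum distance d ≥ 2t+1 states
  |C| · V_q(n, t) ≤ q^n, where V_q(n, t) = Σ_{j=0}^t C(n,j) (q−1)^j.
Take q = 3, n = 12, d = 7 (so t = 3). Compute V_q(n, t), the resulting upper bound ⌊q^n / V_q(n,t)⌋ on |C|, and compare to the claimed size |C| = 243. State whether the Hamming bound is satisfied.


V_q(n, t) = 2049, q^n = 531441, Hamming bound = 259, |C| = 243 ≤ bound (satisfied).

Step 1: Compute V_q(n, t) = Σ_{j=0}^3 C(n, j) (q−1)^j.
  j = 0: C(12,0)·(2)^0 = 1·1 = 1.
  j = 1: C(12,1)·(2)^1 = 12·2 = 24.
  j = 2: C(12,2)·(2)^2 = 66·4 = 264.
  j = 3: C(12,3)·(2)^3 = 220·8 = 1760.
  V_q(n, t) = 1 + 24 + 264 + 1760 = 2049.
Step 2: q^n = 3^12 = 531441.
Step 3: Hamming bound ⌊q^n / V_q(n,t)⌋ = ⌊531441/2049⌋ = 259.
Step 4: Compare |C| = 243 to 259: satisfied.
The claimed |C| lies below the Hamming bound.


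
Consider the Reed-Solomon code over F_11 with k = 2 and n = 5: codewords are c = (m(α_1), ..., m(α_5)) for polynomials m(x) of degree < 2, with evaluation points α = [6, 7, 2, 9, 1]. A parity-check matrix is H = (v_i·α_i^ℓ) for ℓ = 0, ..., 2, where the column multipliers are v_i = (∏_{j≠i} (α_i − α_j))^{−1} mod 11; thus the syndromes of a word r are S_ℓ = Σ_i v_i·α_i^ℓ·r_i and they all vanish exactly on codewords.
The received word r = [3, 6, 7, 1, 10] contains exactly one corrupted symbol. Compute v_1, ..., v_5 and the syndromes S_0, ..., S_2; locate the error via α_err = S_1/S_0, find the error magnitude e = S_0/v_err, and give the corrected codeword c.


S = (9, 7, 3), error at position 3, error magnitude e = 5, c = [3, 6, 2, 1, 10].

Step 1: column multipliers v_i = (∏_{j≠i}(α_i − α_j))^{−1} mod 11.
  i = 1 (α = 6): (6−7)(6−2)(6−9)(6−1) = (−1)·4·(−3)·5 = 60 ≡ 5, so v_1 = 5^{−1} = 9 (mod 11).
  i = 2 (α = 7): (7−6)(7−2)(7−9)(7−1) = 1·5·(−2)·6 = −60 ≡ 6, so v_2 = 6^{−1} = 2 (mod 11).
  i = 3 (α = 2): (2−6)(2−7)(2−9)(2−1) = (−4)·(−5)·(−7)·1 = −140 ≡ 3, so v_3 = 3^{−1} = 4 (mod 11).
  i = 4 (α = 9): (9−6)(9−7)(9−2)(9−1) = 3·2·7·8 = 336 ≡ 6, so v_4 = 6^{−1} = 2 (mod 11).
  i = 5 (α = 1): (1−6)(1−7)(1−2)(1−9) = (−5)·(−6)·(−1)·(−8) = 240 ≡ 9, so v_5 = 9^{−1} = 5 (mod 11).
  v = [9, 2, 4, 2, 5].
Step 2: syndromes of r = [3, 6, 7, 1, 10] (all sums mod 11).
  S_0 = Σ v_i r_i = 9·3 + 2·6 + 4·7 + 2·1 + 5·10 = 119 ≡ 9.
  S_1 = Σ v_i α_i r_i = 9·6·3 + 2·7·6 + 4·2·7 + 2·9·1 + 5·1·10 = 370 ≡ 7.
  α_i^2 mod 11 = [3, 5, 4, 4, 1].
  S_2 = Σ v_i α_i^2 r_i = 9·3·3 + 2·5·6 + 4·4·7 + 2·4·1 + 5·1·10 = 311 ≡ 3.
  S = (9, 7, 3) ≠ 0, so r is not a codeword (an error is present).
Step 3: locate the error. For a single error e at position i, S_ℓ = v_i·e·α_i^ℓ, so α_err = S_1/S_0.
  S_0^{−1} = 9^{−1} = 5 (mod 11), so α_err = 7·5 = 35 ≡ 2 = α_3. Error position i = 3.
  Consistency check: S_2/S_1 = 3·8 = 24 ≡ 2 = α_err ✓ (single-error assumption holds).
Step 4: error magnitude e = S_0/v_3 = S_0·∏_{j≠3}(α_3 − α_j) = 9·3 = 27 ≡ 5 (mod 11).
Step 5: correct position 3: c_3 = r_3 − e = 7 − 5 ≡ 2 (mod 11). Hence c = [3, 6, 2, 1, 10].
  Check: interpolating c through the α_i gives m(x) = 7 + 3·x (degree < 2) with m(α_i) = c_i for every i, so c is indeed a codeword.


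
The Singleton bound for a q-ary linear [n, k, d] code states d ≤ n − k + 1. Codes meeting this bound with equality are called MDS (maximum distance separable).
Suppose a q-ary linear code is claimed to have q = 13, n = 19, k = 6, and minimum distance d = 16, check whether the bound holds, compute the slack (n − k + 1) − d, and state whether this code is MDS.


Singleton RHS = n − k + 1 = 14, slack = -2, bound violated (no such code; not MDS).

Singleton bound: d ≤ n − k + 1.
Here n = 19, k = 6, so n − k + 1 = 14.
Given d = 16, check d ≤ 14: NO.
Slack = (n − k + 1) − d = -2.
The slack is negative: d = 16 exceeds n − k + 1 = 14 by 2, so the Singleton bound is violated and no linear [19, 6, 16]_13 code can exist. In particular it is not MDS (MDS requires d = n − k + 1 exactly).
Description: the claimed parameters are [19, 6, 16]_13; such a code would be impossible (violates the Singleton bound).


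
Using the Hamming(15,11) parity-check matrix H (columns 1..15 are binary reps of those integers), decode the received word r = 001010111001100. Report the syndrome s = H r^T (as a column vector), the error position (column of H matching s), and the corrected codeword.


s = (0, 0, 0, 1)^T, error position = 1, corrected codeword c = 101010111001100

Compute s = H r^T mod 2 one row at a time:
  s_1 = 1 + 1 + 0 + 0 + 1 + 1 + 0 + 0 = 4 ≡ 0 (mod 2).
  s_2 = 0 + 1 + 0 + 1 + 1 + 1 + 0 + 0 = 4 ≡ 0 (mod 2).
  s_3 = 0 + 1 + 0 + 1 + 0 + 0 + 0 + 0 = 2 ≡ 0 (mod 2).
  s_4 = 0 + 1 + 1 + 1 + 1 + 0 + 1 + 0 = 5 ≡ 1 (mod 2).
s = (0, 0, 0, 1)^T — this equals column 1 of H (binary 0001), so error is at position 1.
Correct: flip bit 1 of r = 001010111001100 to get c = 101010111001100.


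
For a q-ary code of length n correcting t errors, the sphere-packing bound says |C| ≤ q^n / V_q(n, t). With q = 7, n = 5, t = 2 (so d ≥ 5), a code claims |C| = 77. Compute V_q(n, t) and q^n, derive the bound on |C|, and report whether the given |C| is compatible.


V_q(n, t) = 391, q^n = 16807, Hamming bound = 42, |C| = 77 > bound (violated).

Step 1: Compute V_q(n, t) = Σ_{j=0}^2 C(n, j) (q−1)^j.
  j = 0: C(5,0)·(6)^0 = 1·1 = 1.
  j = 1: C(5,1)·(6)^1 = 5·6 = 30.
  j = 2: C(5,2)·(6)^2 = 10·36 = 360.
  V_q(n, t) = 1 + 30 + 360 = 391.
Step 2: q^n = 7^5 = 16807.
Step 3: Hamming bound ⌊q^n / V_q(n,t)⌋ = ⌊16807/391⌋ = 42.
Step 4: Compare |C| = 77 to 42: violated.
The claimed |C| lies above the Hamming bound, so no 7-ary code of length 5 with d ≥ 5 can have 77 codewords.


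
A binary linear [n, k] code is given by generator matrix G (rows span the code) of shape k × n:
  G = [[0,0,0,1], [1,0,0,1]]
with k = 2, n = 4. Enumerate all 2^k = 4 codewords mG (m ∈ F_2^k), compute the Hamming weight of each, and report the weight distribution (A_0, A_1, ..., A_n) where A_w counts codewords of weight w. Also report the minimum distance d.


Weight distribution: A_0 = 1, A_1 = 2, A_2 = 1. Minimum distance d = 1.

Enumerate all 2^2 = 4 messages m ∈ F_2^2.
For each, compute codeword c = mG in F_2^4, then tally its weight.
  m = 00 → c = 0000, weight = 0.
  m = 10 → c = 0001, weight = 1.
  m = 01 → c = 1001, weight = 2.
  m = 11 → c = 1000, weight = 1.
Tally weights:
  weight 0: 1 codewords.
  weight 1: 2 codewords.
  weight 2: 1 codewords.
Minimum distance d = smallest w > 0 with A_w > 0 = 1.
Sanity: Σ A_w = 4 = 2^2 = 4 ✓.


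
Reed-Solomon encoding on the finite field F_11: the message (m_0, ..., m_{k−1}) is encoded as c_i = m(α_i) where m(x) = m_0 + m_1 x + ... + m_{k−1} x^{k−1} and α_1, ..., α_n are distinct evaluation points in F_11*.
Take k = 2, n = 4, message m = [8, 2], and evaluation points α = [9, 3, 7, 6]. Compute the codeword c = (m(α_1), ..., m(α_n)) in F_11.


c = [4, 3, 0, 9]

Message polynomial: m(x) = 8 + 2·x (mod 11).
For each evaluation point α_i, compute m(α_i) mod 11:
  α_1 = 9: Horner steps 2 → 4, so m(9) = 4.
  α_2 = 3: Horner steps 2 → 3, so m(3) = 3.
  α_3 = 7: Horner steps 2 → 0, so m(7) = 0.
  α_4 = 6: Horner steps 2 → 9, so m(6) = 9.
Codeword c = [4, 3, 0, 9] ∈ F_11^4.


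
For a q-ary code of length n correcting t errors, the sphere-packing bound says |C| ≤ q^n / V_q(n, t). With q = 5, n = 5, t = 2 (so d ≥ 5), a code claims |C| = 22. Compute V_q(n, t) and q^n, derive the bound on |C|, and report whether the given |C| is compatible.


V_q(n, t) = 181, q^n = 3125, Hamming bound = 17, |C| = 22 > bound (violated).

Step 1: Compute V_q(n, t) = Σ_{j=0}^2 C(n, j) (q−1)^j.
  j = 0: C(5,0)·(4)^0 = 1·1 = 1.
  j = 1: C(5,1)·(4)^1 = 5·4 = 20.
  j = 2: C(5,2)·(4)^2 = 10·16 = 160.
  V_q(n, t) = 1 + 20 + 160 = 181.
Step 2: q^n = 5^5 = 3125.
Step 3: Hamming bound ⌊q^n / V_q(n,t)⌋ = ⌊3125/181⌋ = 17.
Step 4: Compare |C| = 22 to 17: violated.
The claimed |C| lies above the Hamming bound, so no 5-ary code of length 5 with d ≥ 5 can have 22 codewords.


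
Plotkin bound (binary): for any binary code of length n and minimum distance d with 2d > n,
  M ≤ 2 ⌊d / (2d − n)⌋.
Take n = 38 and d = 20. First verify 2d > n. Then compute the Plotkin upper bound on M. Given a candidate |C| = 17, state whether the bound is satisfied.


Plotkin bound M ≤ 20; given |C| = 17 ≤ bound (satisfied).

Check applicability: 2d = 40, n = 38.
2d − n = 2 > 0, so Plotkin applies.
Compute d/(2d−n) = 20/2 ≈ 10.0000.
⌊d/(2d−n)⌋ = 10.
Plotkin bound: M ≤ 2·10 = 20.
Given |C| = 17, check: satisfied.
This |C| is below the Plotkin bound.


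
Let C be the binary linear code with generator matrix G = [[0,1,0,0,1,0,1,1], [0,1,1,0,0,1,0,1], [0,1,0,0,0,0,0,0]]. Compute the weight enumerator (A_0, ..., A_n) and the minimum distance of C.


Weight distribution: A_0 = 1, A_1 = 1, A_3 = 2, A_4 = 3, A_5 = 1. Minimum distance d = 1.

Enumerate all 2^3 = 8 messages m ∈ F_2^3.
For each, compute codeword c = mG in F_2^8, then tally its weight.
  m = 000 → c = 00000000, weight = 0.
  m = 100 → c = 01001011, weight = 4.
  m = 010 → c = 01100101, weight = 4.
  m = 110 → c = 00101110, weight = 4.
  m = 001 → c = 01000000, weight = 1.
  m = 101 → c = 00001011, weight = 3.
  m = 011 → c = 00100101, weight = 3.
  m = 111 → c = 01101110, weight = 5.
Tally weights:
  weight 0: 1 codewords.
  weight 1: 1 codewords.
  weight 3: 2 codewords.
  weight 4: 3 codewords.
  weight 5: 1 codewords.
Minimum distance d = smallest w > 0 with A_w > 0 = 1.
Sanity: Σ A_w = 8 = 2^3 = 8 ✓.


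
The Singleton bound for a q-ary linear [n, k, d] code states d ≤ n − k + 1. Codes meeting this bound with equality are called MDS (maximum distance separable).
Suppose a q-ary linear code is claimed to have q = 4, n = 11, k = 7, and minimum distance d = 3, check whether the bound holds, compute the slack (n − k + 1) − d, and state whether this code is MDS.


Singleton RHS = n − k + 1 = 5, slack = 2, bound satisfied, not MDS.

Singleton bound: d ≤ n − k + 1.
Here n = 11, k = 7, so n − k + 1 = 5.
Given d = 3, check d ≤ 5: YES.
Slack = (n − k + 1) − d = 2.
The code is NOT MDS (slack = 2 > 0).
Description: the claimed parameters are [11, 7, 3]_4; such a code would be non-MDS.


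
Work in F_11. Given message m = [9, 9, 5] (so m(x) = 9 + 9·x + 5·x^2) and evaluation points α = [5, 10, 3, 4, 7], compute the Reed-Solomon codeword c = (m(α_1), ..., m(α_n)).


c = [3, 5, 4, 4, 9]

Message polynomial: m(x) = 9 + 9·x + 5·x^2 (mod 11).
For each evaluation point α_i, compute m(α_i) mod 11:
  α_1 = 5: Horner steps 5 → 1 → 3, so m(5) = 3.
  α_2 = 10: Horner steps 5 → 4 → 5, so m(10) = 5.
  α_3 = 3: Horner steps 5 → 2 → 4, so m(3) = 4.
  α_4 = 4: Horner steps 5 → 7 → 4, so m(4) = 4.
  α_5 = 7: Horner steps 5 → 0 → 9, so m(7) = 9.
Codeword c = [3, 5, 4, 4, 9] ∈ F_11^5.


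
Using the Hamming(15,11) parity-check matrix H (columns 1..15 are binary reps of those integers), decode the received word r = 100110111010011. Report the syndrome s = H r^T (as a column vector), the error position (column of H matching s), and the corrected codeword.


s = (1, 1, 0, 0)^T, error position = 12, corrected codeword c = 100110111011011

Compute s = H r^T mod 2 one row at a time:
  s_1 = 1 + 1 + 0 + 1 + 0 + 0 + 1 + 1 = 5 ≡ 1 (mod 2).
  s_2 = 1 + 1 + 0 + 1 + 0 + 0 + 1 + 1 = 5 ≡ 1 (mod 2).
  s_3 = 0 + 0 + 0 + 1 + 0 + 1 + 1 + 1 = 4 ≡ 0 (mod 2).
  s_4 = 1 + 0 + 1 + 1 + 1 + 1 + 0 + 1 = 6 ≡ 0 (mod 2).
s = (1, 1, 0, 0)^T — this equals column 12 of H (binary 1100), so error is at position 12.
Correct: flip bit 12 of r = 100110111010011 to get c = 100110111011011.


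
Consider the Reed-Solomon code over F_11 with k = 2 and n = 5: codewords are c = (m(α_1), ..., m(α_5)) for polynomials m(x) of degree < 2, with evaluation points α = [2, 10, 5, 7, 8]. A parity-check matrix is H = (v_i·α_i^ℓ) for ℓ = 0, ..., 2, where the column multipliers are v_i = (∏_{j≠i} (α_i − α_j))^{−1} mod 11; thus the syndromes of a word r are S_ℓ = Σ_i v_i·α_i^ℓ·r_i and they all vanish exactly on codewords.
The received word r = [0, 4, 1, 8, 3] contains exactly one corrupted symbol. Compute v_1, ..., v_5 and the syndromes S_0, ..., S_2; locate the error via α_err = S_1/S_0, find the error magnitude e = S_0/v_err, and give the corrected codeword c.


S = (3, 4, 9), error at position 3, error magnitude e = 5, c = [0, 4, 7, 8, 3].

Step 1: column multipliers v_i = (∏_{j≠i}(α_i − α_j))^{−1} mod 11.
  i = 1 (α = 2): (2−10)(2−5)(2−7)(2−8) = (−8)·(−3)·(−5)·(−6) = 720 ≡ 5, so v_1 = 5^{−1} = 9 (mod 11).
  i = 2 (α = 10): (10−2)(10−5)(10−7)(10−8) = 8·5·3·2 = 240 ≡ 9, so v_2 = 9^{−1} = 5 (mod 11).
  i = 3 (α = 5): (5−2)(5−10)(5−7)(5−8) = 3·(−5)·(−2)·(−3) = −90 ≡ 9, so v_3 = 9^{−1} = 5 (mod 11).
  i = 4 (α = 7): (7−2)(7−10)(7−5)(7−8) = 5·(−3)·2·(−1) = 30 ≡ 8, so v_4 = 8^{−1} = 7 (mod 11).
  i = 5 (α = 8): (8−2)(8−10)(8−5)(8−7) = 6·(−2)·3·1 = −36 ≡ 8, so v_5 = 8^{−1} = 7 (mod 11).
  v = [9, 5, 5, 7, 7].
Step 2: syndromes of r = [0, 4, 1, 8, 3] (all sums mod 11).
  S_0 = Σ v_i r_i = 9·0 + 5·4 + 5·1 + 7·8 + 7·3 = 102 ≡ 3.
  S_1 = Σ v_i α_i r_i = 9·2·0 + 5·10·4 + 5·5·1 + 7·7·8 + 7·8·3 = 785 ≡ 4.
  α_i^2 mod 11 = [4, 1, 3, 5, 9].
  S_2 = Σ v_i α_i^2 r_i = 9·4·0 + 5·1·4 + 5·3·1 + 7·5·8 + 7·9·3 = 504 ≡ 9.
  S = (3, 4, 9) ≠ 0, so r is not a codeword (an error is present).
Step 3: locate the error. For a single error e at position i, S_ℓ = v_i·e·α_i^ℓ, so α_err = S_1/S_0.
  S_0^{−1} = 3^{−1} = 4 (mod 11), so α_err = 4·4 = 16 ≡ 5 = α_3. Error position i = 3.
  Consistency check: S_2/S_1 = 9·3 = 27 ≡ 5 = α_err ✓ (single-error assumption holds).
Step 4: error magnitude e = S_0/v_3 = S_0·∏_{j≠3}(α_3 − α_j) = 3·9 = 27 ≡ 5 (mod 11).
Step 5: correct position 3: c_3 = r_3 − e = 1 − 5 ≡ 7 (mod 11). Hence c = [0, 4, 7, 8, 3].
  Check: interpolating c through the α_i gives m(x) = 10 + 6·x (degree < 2) with m(α_i) = c_i for every i, so c is indeed a codeword.
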